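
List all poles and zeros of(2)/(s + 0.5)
Set denominator = 0: s + 0.5 = 0 → Poles: -0.5
Numerator is a nonzero constant (2) → Zeros: none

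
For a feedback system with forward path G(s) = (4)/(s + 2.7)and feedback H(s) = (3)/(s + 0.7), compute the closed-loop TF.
Closed-loop T = G/(1+GH).
Numerator: G_num * H_den = 4*s + 2.8.
Denominator: G_den * H_den + G_num * H_num = (s^2 + 3.4*s + 1.89) + (12) = s^2 + 3.4*s + 13.89.
T(s) = (4*s + 2.8)/(s^2 + 3.4*s + 13.89)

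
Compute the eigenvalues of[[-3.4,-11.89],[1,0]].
Eigenvalues solve det(λI - A) = 0.
Characteristic polynomial: λ^2 + 3.4*λ + 11.89 = 0.
Roots: -1.7 + 3j, -1.7 - 3j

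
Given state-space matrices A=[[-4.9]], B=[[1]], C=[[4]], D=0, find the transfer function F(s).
F(s) = C(sI - A)⁻¹B + D.
Characteristic polynomial det(sI - A) = s + 4.9.
Numerator from C·adj(sI-A)·B + D·det(sI-A) = 4.
F(s) = (4)/(s + 4.9)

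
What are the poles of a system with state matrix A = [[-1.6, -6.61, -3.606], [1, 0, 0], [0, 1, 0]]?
Eigenvalues solve det(λI - A) = 0.
Characteristic polynomial: λ^3 + 1.6*λ^2 + 6.61*λ + 3.606 = 0.
Factor: (λ + 0.6)(λ^2 + λ + 6.01) = 0.
Roots: -0.5 + 2.4j, -0.5 - 2.4j, -0.6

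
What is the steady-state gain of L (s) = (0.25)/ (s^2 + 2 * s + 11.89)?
DC gain = L(0) = num(0)/den(0) = 0.25/11.89 = 0.02103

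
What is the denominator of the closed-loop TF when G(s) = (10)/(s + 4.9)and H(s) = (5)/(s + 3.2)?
Characteristic poly = G_den * H_den + G_num * H_num = (s^2 + 8.1*s + 15.68) + (50) = s^2 + 8.1*s + 65.68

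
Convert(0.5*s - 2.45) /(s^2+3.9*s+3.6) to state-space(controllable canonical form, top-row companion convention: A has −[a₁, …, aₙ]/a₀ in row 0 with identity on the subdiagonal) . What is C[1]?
Reachable canonical form: C = numerator coefficients (right-aligned, zero-padded to length n).
num = 0.5*s - 2.45, C = [[0.5, -2.45]].
C[1] = -2.45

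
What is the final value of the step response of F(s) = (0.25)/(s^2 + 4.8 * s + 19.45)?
FVT: lim_{t→∞} y(t) = lim_{s→0} s*Y(s) where Y(s) = F(s)/s.
= lim_{s→0} F(s) = F(0) = num(0)/den(0) = 0.25/19.45 = 0.01285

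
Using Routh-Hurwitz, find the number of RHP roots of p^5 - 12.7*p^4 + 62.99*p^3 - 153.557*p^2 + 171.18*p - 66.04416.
Routh array:
p^5: [1, 62.99, 171.18]; p^4: [-12.7, -153.557, -66.04416]; p^3: [50.8989, 165.98]; p^2: [-112.143, -66.04416]; p^1: [136.004]; p^0: [-66.04416]
First column: [1, -12.7, 50.8989, -112.143, 136.004, -66.04416]. Sign changes = RHP roots = 5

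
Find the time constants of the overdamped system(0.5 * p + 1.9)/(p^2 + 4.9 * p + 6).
Overdamped: real poles at -2.4, -2.5. τ = -1/pole → τ₁ = 0.4167, τ₂ = 0.4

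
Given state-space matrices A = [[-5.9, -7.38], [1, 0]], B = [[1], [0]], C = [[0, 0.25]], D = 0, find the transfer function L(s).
L(s) = C(sI - A)⁻¹B + D.
Characteristic polynomial det(sI - A) = s^2 + 5.9*s + 7.38.
Numerator from C·adj(sI-A)·B + D·det(sI-A) = 0.25.
L(s) = (0.25)/(s^2 + 5.9*s + 7.38)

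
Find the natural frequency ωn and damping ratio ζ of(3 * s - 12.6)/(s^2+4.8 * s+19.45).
Underdamped: complex pole -2.4 + 3.7j. ωn = |pole| = 4.41, ζ = -Re(pole)/ωn = 0.5442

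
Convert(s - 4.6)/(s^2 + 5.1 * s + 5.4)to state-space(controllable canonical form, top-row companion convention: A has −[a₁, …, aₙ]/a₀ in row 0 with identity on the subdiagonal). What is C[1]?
Reachable canonical form: C = numerator coefficients (right-aligned, zero-padded to length n).
num = s - 4.6, C = [[1, -4.6]].
C[1] = -4.6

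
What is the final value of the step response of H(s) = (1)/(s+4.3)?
FVT: lim_{t→∞} y(t) = lim_{s→0} s*Y(s) where Y(s) = H(s)/s.
= lim_{s→0} H(s) = H(0) = num(0)/den(0) = 1/4.3 = 0.2326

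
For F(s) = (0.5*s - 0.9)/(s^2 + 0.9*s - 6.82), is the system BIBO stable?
Denominator: s^2 + 0.9*s - 6.82 = (s - 2.2)(s + 3.1). Poles: -3.1, 2.2. All Re(p)<0: No (unstable)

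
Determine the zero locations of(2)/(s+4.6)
Numerator is a nonzero constant (2) → Zeros: none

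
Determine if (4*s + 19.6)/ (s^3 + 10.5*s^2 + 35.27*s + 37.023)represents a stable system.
Denominator: s^3 + 10.5*s^2 + 35.27*s + 37.023 = (s + 4.1)(s + 2.1)(s + 4.3). Poles: -2.1, -4.1, -4.3. All Re(p)<0: Yes (stable)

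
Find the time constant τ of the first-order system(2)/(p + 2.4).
First-order system: τ = -1/pole. Pole = -2.4. τ = -1/(-2.4) = 0.4167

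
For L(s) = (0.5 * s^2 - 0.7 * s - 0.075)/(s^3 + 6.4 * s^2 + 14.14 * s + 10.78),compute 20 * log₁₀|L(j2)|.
Substitute s = j*2: L(j2) = 0.00373983 + 0.0995846j.
|L(j2)| = sqrt(Re² + Im²) = 0.09965.
20*log₁₀(0.09965) = -20.03 dB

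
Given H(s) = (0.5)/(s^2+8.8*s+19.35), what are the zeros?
Numerator is a nonzero constant (0.5) → Zeros: none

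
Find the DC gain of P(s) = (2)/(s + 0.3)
DC gain = P(0) = num(0)/den(0) = 2/0.3 = 6.667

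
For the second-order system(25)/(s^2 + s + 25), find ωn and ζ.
Standard form: ωn²/(s²+2ζωn·s+ωn²).
const=25=ωn² → ωn=5, s coeff=1=2ζωn → ζ=0.1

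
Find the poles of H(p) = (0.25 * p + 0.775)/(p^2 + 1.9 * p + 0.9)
Set denominator = 0: p^2 + 1.9*p + 0.9 = (p + 0.9)(p + 1) = 0 → Poles: -0.9, -1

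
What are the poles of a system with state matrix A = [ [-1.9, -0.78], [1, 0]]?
Eigenvalues solve det(λI - A) = 0.
Characteristic polynomial: λ^2 + 1.9*λ + 0.78 = 0.
Factor: (λ + 0.6)(λ + 1.3) = 0.
Roots: -0.6, -1.3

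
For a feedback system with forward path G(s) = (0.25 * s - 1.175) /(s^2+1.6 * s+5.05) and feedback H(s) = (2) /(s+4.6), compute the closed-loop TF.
Closed-loop T = G/(1+GH).
Numerator: G_num * H_den = 0.25*s^2 - 0.025*s - 5.405.
Denominator: G_den * H_den + G_num * H_num = (s^3 + 6.2*s^2 + 12.41*s + 23.23) + (0.5*s - 2.35) = s^3 + 6.2*s^2 + 12.91*s + 20.88.
T(s) = (0.25*s^2 - 0.025*s - 5.405)/(s^3 + 6.2*s^2 + 12.91*s + 20.88)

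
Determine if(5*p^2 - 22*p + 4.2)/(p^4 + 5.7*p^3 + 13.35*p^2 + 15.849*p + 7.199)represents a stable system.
Denominator: p^4 + 5.7*p^3 + 13.35*p^2 + 15.849*p + 7.199 = (p + 1)(p + 2.3)(p^2 + 2.4*p + 3.13). Poles: -1, -1.2 + 1.3j, -1.2 - 1.3j, -2.3. All Re(p)<0: Yes (stable)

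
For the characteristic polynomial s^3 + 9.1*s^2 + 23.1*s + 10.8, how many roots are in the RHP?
s^3 + 9.1*s^2 + 23.1*s + 10.8 = (s + 4.5)(s + 4)(s + 0.6). Poles: -0.6, -4, -4.5. RHP poles (Re>0): 0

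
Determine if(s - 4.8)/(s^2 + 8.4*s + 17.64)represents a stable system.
Denominator: s^2 + 8.4*s + 17.64 = (s + 4.2)(s + 4.2). Poles: -4.2, -4.2. All Re(p)<0: Yes (stable)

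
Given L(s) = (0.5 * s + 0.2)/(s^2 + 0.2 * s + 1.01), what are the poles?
Set denominator = 0: s^2 + 0.2*s + 1.01 = 0 → Poles: -0.1 + 1j, -0.1 - 1j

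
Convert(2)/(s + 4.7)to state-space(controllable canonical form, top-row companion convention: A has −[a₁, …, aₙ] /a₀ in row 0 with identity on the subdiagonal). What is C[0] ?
Reachable canonical form: C = numerator coefficients (right-aligned, zero-padded to length n).
num = 2, C = [[2]].
C[0] = 2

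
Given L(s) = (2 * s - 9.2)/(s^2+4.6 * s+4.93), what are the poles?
Set denominator = 0: s^2 + 4.6*s + 4.93 = (s + 2.9)(s + 1.7) = 0 → Poles: -1.7, -2.9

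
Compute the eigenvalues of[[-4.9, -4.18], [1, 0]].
Eigenvalues solve det(λI - A) = 0.
Characteristic polynomial: λ^2 + 4.9*λ + 4.18 = 0.
Factor: (λ + 3.8)(λ + 1.1) = 0.
Roots: -1.1, -3.8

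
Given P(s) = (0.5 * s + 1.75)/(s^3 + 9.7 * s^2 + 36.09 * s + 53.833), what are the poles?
Set denominator = 0: s^3 + 9.7*s^2 + 36.09*s + 53.833 = (s + 4.1)(s^2 + 5.6*s + 13.13) = 0 → Poles: -2.8 + 2.3j, -2.8 - 2.3j, -4.1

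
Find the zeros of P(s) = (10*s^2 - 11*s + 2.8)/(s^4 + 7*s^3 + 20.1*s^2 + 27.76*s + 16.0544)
Set numerator = 0: 10*s^2 - 11*s + 2.8 = 10*(s - 0.4)(s - 0.7) = 0 → Zeros: 0.4, 0.7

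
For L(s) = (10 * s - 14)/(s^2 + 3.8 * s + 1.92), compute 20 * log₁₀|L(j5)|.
Substitute s = j*5: L(j5) = 1.42457 - 0.993637j.
|L(j5)| = sqrt(Re² + Im²) = 1.737.
20*log₁₀(1.737) = 4.80 dB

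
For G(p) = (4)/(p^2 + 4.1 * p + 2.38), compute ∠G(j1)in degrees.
Substitute p = j*1: G(j1) = 0.29496 - 0.876331j.
∠G(j1) = atan2(Im, Re) = atan2(-0.876331, 0.29496) = -71.40°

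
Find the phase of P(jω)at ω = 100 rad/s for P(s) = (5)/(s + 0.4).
Substitute s = j*100: P(j100) = 0.000199997 - 0.0499992j.
∠P(j100) = atan2(Im, Re) = atan2(-0.0499992, 0.000199997) = -89.77°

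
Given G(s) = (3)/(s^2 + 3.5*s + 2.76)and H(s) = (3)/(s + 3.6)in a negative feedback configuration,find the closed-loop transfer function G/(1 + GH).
Closed-loop T = G/(1+GH).
Numerator: G_num * H_den = 3*s + 10.8.
Denominator: G_den * H_den + G_num * H_num = (s^3 + 7.1*s^2 + 15.36*s + 9.936) + (9) = s^3 + 7.1*s^2 + 15.36*s + 18.936.
T(s) = (3*s + 10.8)/(s^3 + 7.1*s^2 + 15.36*s + 18.936)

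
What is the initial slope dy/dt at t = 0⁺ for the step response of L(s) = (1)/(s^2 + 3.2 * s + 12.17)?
IVT: y'(0⁺) = lim_{s→∞} s²·Y(s) = lim_{s→∞} s·L(s).
deg(num) = 0, deg(den) = 2, relative degree = 2 ≥ 2, so s·L(s) → 0. Initial slope = 0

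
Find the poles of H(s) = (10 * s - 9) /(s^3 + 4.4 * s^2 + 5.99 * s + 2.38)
Set denominator = 0: s^3 + 4.4*s^2 + 5.99*s + 2.38 = (s + 2)(s + 0.7)(s + 1.7) = 0 → Poles: -0.7, -1.7, -2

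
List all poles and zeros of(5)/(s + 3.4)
Set denominator = 0: s + 3.4 = 0 → Poles: -3.4
Numerator is a nonzero constant (5) → Zeros: none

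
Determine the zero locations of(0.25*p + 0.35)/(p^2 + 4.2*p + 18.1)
Set numerator = 0: 0.25*p + 0.35 = 0 → Zeros: -1.4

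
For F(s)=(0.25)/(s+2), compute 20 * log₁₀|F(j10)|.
Substitute s = j*10: F(j10) = 0.00480769 - 0.0240385j.
|F(j10)| = sqrt(Re² + Im²) = 0.02451.
20*log₁₀(0.02451) = -32.21 dB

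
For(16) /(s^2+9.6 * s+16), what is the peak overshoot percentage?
Standard form: ωn²/(s²+2ζωn·s+ωn²) → ωn = 4, ζ = 1.2.
ζ ≥ 1, so the response is non-oscillatory: peak overshoot = 0%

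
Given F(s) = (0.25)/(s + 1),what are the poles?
Set denominator = 0: s + 1 = 0 → Poles: -1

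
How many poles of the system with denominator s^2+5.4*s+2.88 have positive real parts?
s^2 + 5.4*s + 2.88 = (s + 0.6)(s + 4.8). Poles: -0.6, -4.8. RHP poles (Re>0): 0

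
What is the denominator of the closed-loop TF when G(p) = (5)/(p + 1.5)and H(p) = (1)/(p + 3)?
Characteristic poly = G_den * H_den + G_num * H_num = (p^2 + 4.5*p + 4.5) + (5) = p^2 + 4.5*p + 9.5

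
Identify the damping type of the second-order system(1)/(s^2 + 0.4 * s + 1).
Standard form: ωn²/(s²+2ζωn·s+ωn²) gives ωn=1, ζ=0.2.
Underdamped (ζ = 0.2 < 1)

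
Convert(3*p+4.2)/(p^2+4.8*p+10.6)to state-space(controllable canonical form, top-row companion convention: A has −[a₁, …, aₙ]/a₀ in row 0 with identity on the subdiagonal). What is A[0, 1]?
Reachable canonical form for den = p^2 + 4.8*p + 10.6: top row of A = -[a₁,a₂,...,aₙ]/a₀, ones on the subdiagonal, zeros elsewhere.
A = [[-4.8, -10.6], [1, 0]].
A[0,1] = -10.6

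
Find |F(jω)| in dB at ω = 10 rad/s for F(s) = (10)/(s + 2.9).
Substitute s = j*10: F(j10) = 0.267503 - 0.922424j.
|F(j10)| = sqrt(Re² + Im²) = 0.9604.
20*log₁₀(0.9604) = -0.35 dB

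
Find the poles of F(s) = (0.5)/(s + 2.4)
Set denominator = 0: s + 2.4 = 0 → Poles: -2.4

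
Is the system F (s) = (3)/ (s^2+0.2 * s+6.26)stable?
Denominator: s^2 + 0.2*s + 6.26. Poles: -0.1 + 2.5j, -0.1 - 2.5j. All Re(p)<0: Yes (stable)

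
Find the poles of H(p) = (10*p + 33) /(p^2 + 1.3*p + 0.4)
Set denominator = 0: p^2 + 1.3*p + 0.4 = (p + 0.8)(p + 0.5) = 0 → Poles: -0.5, -0.8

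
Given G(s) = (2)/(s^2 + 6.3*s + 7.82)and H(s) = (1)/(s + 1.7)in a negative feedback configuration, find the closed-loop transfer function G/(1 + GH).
Closed-loop T = G/(1+GH).
Numerator: G_num * H_den = 2*s + 3.4.
Denominator: G_den * H_den + G_num * H_num = (s^3 + 8*s^2 + 18.53*s + 13.294) + (2) = s^3 + 8*s^2 + 18.53*s + 15.294.
T(s) = (2*s + 3.4)/(s^3 + 8*s^2 + 18.53*s + 15.294)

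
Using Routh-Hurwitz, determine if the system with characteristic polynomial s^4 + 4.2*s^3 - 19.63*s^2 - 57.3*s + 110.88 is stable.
Routh array:
s^4: [1, -19.63, 110.88]; s^3: [4.2, -57.3]; s^2: [-5.98714, 110.88]; s^1: [20.4827]; s^0: [110.88]
First column: [1, 4.2, -5.98714, 20.4827, 110.88]. Sign changes = 2.
No, unstable (2 RHP root(s))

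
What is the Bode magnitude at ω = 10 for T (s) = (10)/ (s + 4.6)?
Substitute s = j*10: T(j10) = 0.379663 - 0.825355j.
|T(j10)| = sqrt(Re² + Im²) = 0.9085.
20*log₁₀(0.9085) = -0.83 dB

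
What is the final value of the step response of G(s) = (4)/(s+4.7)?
FVT: lim_{t→∞} y(t) = lim_{s→0} s*Y(s) where Y(s) = G(s)/s.
= lim_{s→0} G(s) = G(0) = num(0)/den(0) = 4/4.7 = 0.8511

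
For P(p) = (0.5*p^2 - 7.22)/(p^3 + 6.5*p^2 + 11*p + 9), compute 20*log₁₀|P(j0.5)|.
Substitute p = j*0.5: P(j0.5) = -0.650439 + 0.474049j.
|P(j0.5)| = sqrt(Re² + Im²) = 0.8049.
20*log₁₀(0.8049) = -1.89 dB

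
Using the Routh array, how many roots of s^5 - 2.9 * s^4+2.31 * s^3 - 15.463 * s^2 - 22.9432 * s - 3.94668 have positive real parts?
Routh array:
s^5: [1, 2.31, -22.9432]; s^4: [-2.9, -15.463, -3.94668]; s^3: [-3.02207, -24.3041]; s^2: [7.85942, -3.94668]; s^1: [-25.8217]; s^0: [-3.94668]
First column: [1, -2.9, -3.02207, 7.85942, -25.8217, -3.94668]. Sign changes = RHP roots = 3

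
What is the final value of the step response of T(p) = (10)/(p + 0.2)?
FVT: lim_{t→∞} y(t) = lim_{p→0} p*Y(p) where Y(p) = T(p)/p.
= lim_{p→0} T(p) = T(0) = num(0)/den(0) = 10/0.2 = 50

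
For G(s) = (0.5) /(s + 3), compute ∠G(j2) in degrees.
Substitute s = j*2: G(j2) = 0.115385 - 0.0769231j.
∠G(j2) = atan2(Im, Re) = atan2(-0.0769231, 0.115385) = -33.69°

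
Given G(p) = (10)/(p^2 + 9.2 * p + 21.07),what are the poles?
Set denominator = 0: p^2 + 9.2*p + 21.07 = (p + 4.9)(p + 4.3) = 0 → Poles: -4.3, -4.9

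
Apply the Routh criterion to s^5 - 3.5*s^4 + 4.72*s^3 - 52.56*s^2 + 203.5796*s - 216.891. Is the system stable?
Routh array:
s^5: [1, 4.72, 203.5796]; s^4: [-3.5, -52.56, -216.891]; s^3: [-10.2971, 141.611]; s^2: [-100.694, -216.891]; s^1: [163.791]; s^0: [-216.891]
First column: [1, -3.5, -10.2971, -100.694, 163.791, -216.891]. Sign changes = 3.
No, unstable (3 RHP root(s))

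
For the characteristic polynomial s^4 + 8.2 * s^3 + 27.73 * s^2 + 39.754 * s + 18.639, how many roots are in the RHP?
s^4 + 8.2*s^3 + 27.73*s^2 + 39.754*s + 18.639 = (s + 1.9)(s + 0.9)(s^2 + 5.4*s + 10.9). Poles: -0.9, -1.9, -2.7 + 1.9j, -2.7 - 1.9j. RHP poles (Re>0): 0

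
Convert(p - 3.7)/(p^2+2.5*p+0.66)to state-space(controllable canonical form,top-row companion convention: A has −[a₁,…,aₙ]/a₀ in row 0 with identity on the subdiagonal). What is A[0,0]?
Reachable canonical form for den = p^2 + 2.5*p + 0.66: top row of A = -[a₁,a₂,...,aₙ]/a₀, ones on the subdiagonal, zeros elsewhere.
A = [[-2.5, -0.66], [1, 0]].
A[0,0] = -2.5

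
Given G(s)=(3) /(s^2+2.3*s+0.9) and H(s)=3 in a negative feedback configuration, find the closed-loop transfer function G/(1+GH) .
Closed-loop T = G/(1+GH).
Numerator: G_num * H_den = 3.
Denominator: G_den * H_den + G_num * H_num = (s^2 + 2.3*s + 0.9) + (9) = s^2 + 2.3*s + 9.9.
T(s) = (3)/(s^2 + 2.3*s + 9.9)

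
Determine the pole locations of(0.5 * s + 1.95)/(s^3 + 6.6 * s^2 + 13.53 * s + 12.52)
Set denominator = 0: s^3 + 6.6*s^2 + 13.53*s + 12.52 = (s + 4)(s^2 + 2.6*s + 3.13) = 0 → Poles: -1.3 + 1.2j, -1.3 - 1.2j, -4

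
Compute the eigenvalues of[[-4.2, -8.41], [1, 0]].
Eigenvalues solve det(λI - A) = 0.
Characteristic polynomial: λ^2 + 4.2*λ + 8.41 = 0.
Roots: -2.1 + 2j, -2.1 - 2j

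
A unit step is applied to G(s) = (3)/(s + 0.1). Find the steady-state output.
FVT: lim_{t→∞} y(t) = lim_{s→0} s*Y(s) where Y(s) = G(s)/s.
= lim_{s→0} G(s) = G(0) = num(0)/den(0) = 3/0.1 = 30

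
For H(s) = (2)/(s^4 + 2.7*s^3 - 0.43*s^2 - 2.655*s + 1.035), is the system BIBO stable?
Denominator: s^4 + 2.7*s^3 - 0.43*s^2 - 2.655*s + 1.035 = (s - 0.6)(s + 1.5)(s + 2.3)(s - 0.5). Poles: -1.5, -2.3, 0.5, 0.6. All Re(p)<0: No (unstable)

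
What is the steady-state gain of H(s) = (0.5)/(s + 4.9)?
DC gain = H(0) = num(0)/den(0) = 0.5/4.9 = 0.102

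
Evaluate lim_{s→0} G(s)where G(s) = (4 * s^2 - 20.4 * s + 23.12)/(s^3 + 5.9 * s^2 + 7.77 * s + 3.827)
DC gain = G(0) = num(0)/den(0) = 23.12/3.827 = 6.041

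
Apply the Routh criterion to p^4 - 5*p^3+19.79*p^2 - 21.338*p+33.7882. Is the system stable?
Routh array:
p^4: [1, 19.79, 33.7882]; p^3: [-5, -21.338]; p^2: [15.5224, 33.7882]; p^1: [-10.4543]; p^0: [33.7882]
First column: [1, -5, 15.5224, -10.4543, 33.7882]. Sign changes = 4.
No, unstable (4 RHP root(s))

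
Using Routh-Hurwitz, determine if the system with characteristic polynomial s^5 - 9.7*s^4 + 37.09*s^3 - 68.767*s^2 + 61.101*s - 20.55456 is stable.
Routh array:
s^5: [1, 37.09, 61.101]; s^4: [-9.7, -68.767, -20.55456]; s^3: [30.0006, 58.982]; s^2: [-49.6966, -20.55456]; s^1: [46.5737]; s^0: [-20.55456]
First column: [1, -9.7, 30.0006, -49.6966, 46.5737, -20.55456]. Sign changes = 5.
No, unstable (5 RHP root(s))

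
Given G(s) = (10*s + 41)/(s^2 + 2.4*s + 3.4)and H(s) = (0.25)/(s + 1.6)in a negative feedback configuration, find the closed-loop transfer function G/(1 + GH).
Closed-loop T = G/(1+GH).
Numerator: G_num * H_den = 10*s^2 + 57*s + 65.6.
Denominator: G_den * H_den + G_num * H_num = (s^3 + 4*s^2 + 7.24*s + 5.44) + (2.5*s + 10.25) = s^3 + 4*s^2 + 9.74*s + 15.69.
T(s) = (10*s^2 + 57*s + 65.6)/(s^3 + 4*s^2 + 9.74*s + 15.69)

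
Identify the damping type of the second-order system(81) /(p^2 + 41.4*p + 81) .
Standard form: ωn²/(p²+2ζωn·p+ωn²) gives ωn=9, ζ=2.3.
Overdamped (ζ = 2.3 > 1)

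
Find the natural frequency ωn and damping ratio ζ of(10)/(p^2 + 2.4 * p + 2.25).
Underdamped: complex pole -1.2 + 0.9j. ωn = |pole| = 1.5, ζ = -Re(pole)/ωn = 0.8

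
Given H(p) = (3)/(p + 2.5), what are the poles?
Set denominator = 0: p + 2.5 = 0 → Poles: -2.5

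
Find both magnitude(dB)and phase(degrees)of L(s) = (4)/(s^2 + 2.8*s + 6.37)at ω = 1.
Substitute s = j*1: L(j1) = 0.585655 - 0.305369j.
|L| = 20*log₁₀(sqrt(Re²+Im²)) = -3.60 dB.
∠L = atan2(Im, Re) = -27.54°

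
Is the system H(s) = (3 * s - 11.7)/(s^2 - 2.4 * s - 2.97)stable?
Denominator: s^2 - 2.4*s - 2.97 = (s - 3.3)(s + 0.9). Poles: -0.9, 3.3. All Re(p)<0: No (unstable)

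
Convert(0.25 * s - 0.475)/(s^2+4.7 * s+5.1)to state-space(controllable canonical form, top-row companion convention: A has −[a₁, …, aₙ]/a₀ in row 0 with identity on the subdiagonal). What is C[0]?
Reachable canonical form: C = numerator coefficients (right-aligned, zero-padded to length n).
num = 0.25*s - 0.475, C = [[0.25, -0.475]].
C[0] = 0.25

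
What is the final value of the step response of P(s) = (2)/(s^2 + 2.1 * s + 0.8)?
FVT: lim_{t→∞} y(t) = lim_{s→0} s*Y(s) where Y(s) = P(s)/s.
= lim_{s→0} P(s) = P(0) = num(0)/den(0) = 2/0.8 = 2.5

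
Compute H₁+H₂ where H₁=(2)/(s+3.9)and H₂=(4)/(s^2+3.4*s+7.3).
Parallel: H = H₁ + H₂ = (n₁·d₂ + n₂·d₁)/(d₁·d₂).
n₁·d₂ = 2*s^2 + 6.8*s + 14.6. n₂·d₁ = 4*s + 15.6. Sum = 2*s^2 + 10.8*s + 30.2. d₁·d₂ = s^3 + 7.3*s^2 + 20.56*s + 28.47.
H(s) = (2*s^2 + 10.8*s + 30.2)/(s^3 + 7.3*s^2 + 20.56*s + 28.47)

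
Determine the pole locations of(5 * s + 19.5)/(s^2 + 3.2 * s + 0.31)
Set denominator = 0: s^2 + 3.2*s + 0.31 = (s + 3.1)(s + 0.1) = 0 → Poles: -0.1, -3.1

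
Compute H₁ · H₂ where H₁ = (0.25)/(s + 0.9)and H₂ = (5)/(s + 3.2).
Series: H = H₁ · H₂ = (n₁·n₂)/(d₁·d₂).
Num: n₁·n₂ = 1.25. Den: d₁·d₂ = s^2 + 4.1*s + 2.88.
H(s) = (1.25)/(s^2 + 4.1*s + 2.88)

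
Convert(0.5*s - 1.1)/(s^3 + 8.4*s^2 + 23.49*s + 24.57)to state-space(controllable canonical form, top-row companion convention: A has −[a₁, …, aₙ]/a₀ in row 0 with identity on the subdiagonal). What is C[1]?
Reachable canonical form: C = numerator coefficients (right-aligned, zero-padded to length n).
num = 0.5*s - 1.1, C = [[0, 0.5, -1.1]].
C[1] = 0.5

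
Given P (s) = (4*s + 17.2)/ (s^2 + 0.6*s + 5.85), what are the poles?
Set denominator = 0: s^2 + 0.6*s + 5.85 = 0 → Poles: -0.3 + 2.4j, -0.3 - 2.4j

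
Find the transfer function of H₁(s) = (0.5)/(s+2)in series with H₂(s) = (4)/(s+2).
Series: H = H₁ · H₂ = (n₁·n₂)/(d₁·d₂).
Num: n₁·n₂ = 2. Den: d₁·d₂ = s^2 + 4*s + 4.
H(s) = (2)/(s^2 + 4*s + 4)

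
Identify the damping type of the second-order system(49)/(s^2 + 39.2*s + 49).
Standard form: ωn²/(s²+2ζωn·s+ωn²) gives ωn=7, ζ=2.8.
Overdamped (ζ = 2.8 > 1)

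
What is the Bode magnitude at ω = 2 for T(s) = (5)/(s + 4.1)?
Substitute s = j*2: T(j2) = 0.985103 - 0.480538j.
|T(j2)| = sqrt(Re² + Im²) = 1.096.
20*log₁₀(1.096) = 0.80 dB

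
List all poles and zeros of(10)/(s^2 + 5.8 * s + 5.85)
Set denominator = 0: s^2 + 5.8*s + 5.85 = (s + 4.5)(s + 1.3) = 0 → Poles: -1.3, -4.5
Numerator is a nonzero constant (10) → Zeros: none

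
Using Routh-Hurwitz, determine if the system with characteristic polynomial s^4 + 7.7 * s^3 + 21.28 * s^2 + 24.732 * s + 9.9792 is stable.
Routh array:
s^4: [1, 21.28, 9.9792]; s^3: [7.7, 24.732]; s^2: [18.0681, 9.9792]; s^1: [20.4792]; s^0: [9.9792]
First column: [1, 7.7, 18.0681, 20.4792, 9.9792]. Sign changes = 0.
Yes, stable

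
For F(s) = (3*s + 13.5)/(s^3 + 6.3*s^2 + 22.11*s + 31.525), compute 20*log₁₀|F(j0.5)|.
Substitute s = j*0.5: F(j0.5) = 0.413904 - 0.100967j.
|F(j0.5)| = sqrt(Re² + Im²) = 0.426.
20*log₁₀(0.426) = -7.41 dB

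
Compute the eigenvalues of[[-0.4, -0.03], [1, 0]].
Eigenvalues solve det(λI - A) = 0.
Characteristic polynomial: λ^2 + 0.4*λ + 0.03 = 0.
Factor: (λ + 0.3)(λ + 0.1) = 0.
Roots: -0.1, -0.3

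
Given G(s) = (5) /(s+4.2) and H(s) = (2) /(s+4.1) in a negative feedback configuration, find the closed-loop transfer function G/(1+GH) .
Closed-loop T = G/(1+GH).
Numerator: G_num * H_den = 5*s + 20.5.
Denominator: G_den * H_den + G_num * H_num = (s^2 + 8.3*s + 17.22) + (10) = s^2 + 8.3*s + 27.22.
T(s) = (5*s + 20.5)/(s^2 + 8.3*s + 27.22)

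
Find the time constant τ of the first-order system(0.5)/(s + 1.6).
First-order system: τ = -1/pole. Pole = -1.6. τ = -1/(-1.6) = 0.625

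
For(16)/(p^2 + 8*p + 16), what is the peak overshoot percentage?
Standard form: ωn²/(p²+2ζωn·p+ωn²) → ωn = 4, ζ = 1.
ζ ≥ 1, so the response is non-oscillatory: peak overshoot = 0%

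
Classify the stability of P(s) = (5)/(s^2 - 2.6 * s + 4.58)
Denominator: s^2 - 2.6*s + 4.58. Poles: 1.3 + 1.7j, 1.3 - 1.7j. Unstable (2 pole(s) in RHP)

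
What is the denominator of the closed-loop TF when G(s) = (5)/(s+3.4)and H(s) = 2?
Characteristic poly = G_den * H_den + G_num * H_num = (s + 3.4) + (10) = s + 13.4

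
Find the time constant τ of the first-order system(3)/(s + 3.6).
First-order system: τ = -1/pole. Pole = -3.6. τ = -1/(-3.6) = 0.2778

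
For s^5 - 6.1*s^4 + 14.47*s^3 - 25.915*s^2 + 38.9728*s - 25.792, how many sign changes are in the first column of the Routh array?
Routh array:
s^5: [1, 14.47, 38.9728]; s^4: [-6.1, -25.915, -25.792]; s^3: [10.2216, 34.7446]; s^2: [-5.18035, -25.792]; s^1: [-16.147]; s^0: [-25.792]
First column: [1, -6.1, 10.2216, -5.18035, -16.147, -25.792]. Sign changes = 3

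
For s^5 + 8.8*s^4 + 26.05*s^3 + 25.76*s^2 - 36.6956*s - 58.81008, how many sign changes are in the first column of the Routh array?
Routh array:
s^5: [1, 26.05, -36.6956]; s^4: [8.8, 25.76, -58.81008]; s^3: [23.1227, -30.0126]; s^2: [37.1821, -58.81008]; s^1: [6.56001]; s^0: [-58.81008]
First column: [1, 8.8, 23.1227, 37.1821, 6.56001, -58.81008]. Sign changes = 1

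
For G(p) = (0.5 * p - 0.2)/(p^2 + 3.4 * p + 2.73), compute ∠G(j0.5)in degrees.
Substitute p = j*0.5: G(j0.5) = -0.00785363 + 0.10619j.
∠G(j0.5) = atan2(Im, Re) = atan2(0.10619, -0.00785363) = 94.23°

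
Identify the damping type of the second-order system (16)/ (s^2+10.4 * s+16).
Standard form: ωn²/(s²+2ζωn·s+ωn²) gives ωn=4, ζ=1.3.
Overdamped (ζ = 1.3 > 1)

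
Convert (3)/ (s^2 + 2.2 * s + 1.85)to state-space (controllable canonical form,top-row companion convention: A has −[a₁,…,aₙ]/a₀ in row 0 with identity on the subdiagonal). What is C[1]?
Reachable canonical form: C = numerator coefficients (right-aligned, zero-padded to length n).
num = 3, C = [[0, 3]].
C[1] = 3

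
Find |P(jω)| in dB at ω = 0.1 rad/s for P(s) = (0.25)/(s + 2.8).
Substitute s = j*0.1: P(j0.1) = 0.089172 - 0.00318471j.
|P(j0.1)| = sqrt(Re² + Im²) = 0.08923.
20*log₁₀(0.08923) = -20.99 dB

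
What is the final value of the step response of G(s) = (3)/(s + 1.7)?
FVT: lim_{t→∞} y(t) = lim_{s→0} s*Y(s) where Y(s) = G(s)/s.
= lim_{s→0} G(s) = G(0) = num(0)/den(0) = 3/1.7 = 1.765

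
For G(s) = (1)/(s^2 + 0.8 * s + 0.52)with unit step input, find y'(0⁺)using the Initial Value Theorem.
IVT: y'(0⁺) = lim_{s→∞} s²·Y(s) = lim_{s→∞} s·G(s).
deg(num) = 0, deg(den) = 2, relative degree = 2 ≥ 2, so s·G(s) → 0. Initial slope = 0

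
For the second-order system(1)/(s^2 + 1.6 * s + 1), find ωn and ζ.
Standard form: ωn²/(s²+2ζωn·s+ωn²).
const=1=ωn² → ωn=1, s coeff=1.6=2ζωn → ζ=0.8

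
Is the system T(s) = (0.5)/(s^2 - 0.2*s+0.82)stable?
Denominator: s^2 - 0.2*s + 0.82. Poles: 0.1 + 0.9j, 0.1 - 0.9j. All Re(p)<0: No (unstable)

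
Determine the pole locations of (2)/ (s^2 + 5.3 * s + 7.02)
Set denominator = 0: s^2 + 5.3*s + 7.02 = (s + 2.6)(s + 2.7) = 0 → Poles: -2.6, -2.7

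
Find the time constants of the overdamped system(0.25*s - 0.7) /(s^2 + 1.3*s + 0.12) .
Overdamped: real poles at -1.2, -0.1. τ = -1/pole → τ₁ = 0.8333, τ₂ = 10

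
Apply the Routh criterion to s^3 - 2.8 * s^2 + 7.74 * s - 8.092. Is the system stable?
Routh array:
s^3: [1, 7.74]; s^2: [-2.8, -8.092]; s^1: [4.85]; s^0: [-8.092]
First column: [1, -2.8, 4.85, -8.092]. Sign changes = 3.
No, unstable (3 RHP root(s))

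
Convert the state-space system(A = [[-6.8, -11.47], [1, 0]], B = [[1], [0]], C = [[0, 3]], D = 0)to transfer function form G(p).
G(p) = C(pI - A)⁻¹B + D.
Characteristic polynomial det(pI - A) = p^2 + 6.8*p + 11.47.
Numerator from C·adj(pI-A)·B + D·det(pI-A) = 3.
G(p) = (3)/(p^2 + 6.8*p + 11.47)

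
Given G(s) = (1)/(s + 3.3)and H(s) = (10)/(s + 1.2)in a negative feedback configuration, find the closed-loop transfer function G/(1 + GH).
Closed-loop T = G/(1+GH).
Numerator: G_num * H_den = s + 1.2.
Denominator: G_den * H_den + G_num * H_num = (s^2 + 4.5*s + 3.96) + (10) = s^2 + 4.5*s + 13.96.
T(s) = (s + 1.2)/(s^2 + 4.5*s + 13.96)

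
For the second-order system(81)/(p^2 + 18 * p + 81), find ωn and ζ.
Standard form: ωn²/(p²+2ζωn·p+ωn²).
const=81=ωn² → ωn=9, p coeff=18=2ζωn → ζ=1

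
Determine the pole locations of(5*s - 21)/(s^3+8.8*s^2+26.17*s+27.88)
Set denominator = 0: s^3 + 8.8*s^2 + 26.17*s + 27.88 = (s + 4)(s^2 + 4.8*s + 6.97) = 0 → Poles: -2.4 + 1.1j, -2.4 - 1.1j, -4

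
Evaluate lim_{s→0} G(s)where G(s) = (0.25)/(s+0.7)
DC gain = G(0) = num(0)/den(0) = 0.25/0.7 = 0.3571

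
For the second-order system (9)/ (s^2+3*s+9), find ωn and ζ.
Standard form: ωn²/(s²+2ζωn·s+ωn²).
const=9=ωn² → ωn=3, s coeff=3=2ζωn → ζ=0.5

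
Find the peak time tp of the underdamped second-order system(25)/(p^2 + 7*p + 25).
Standard form: ωn²/(p²+2ζωn·p+ωn²) → ωn = 5, ζ = 0.7.
ωd = ωn·√(1-ζ²) = 5·√(1-0.7²) = 3.571.
tp = π/ωd = π/3.571 = 0.8798 s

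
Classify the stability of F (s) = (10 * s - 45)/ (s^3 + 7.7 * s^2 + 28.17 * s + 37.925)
Denominator: s^3 + 7.7*s^2 + 28.17*s + 37.925 = (s + 2.5)(s^2 + 5.2*s + 15.17). Poles: -2.5, -2.6 + 2.9j, -2.6 - 2.9j. Stable (all poles in LHP)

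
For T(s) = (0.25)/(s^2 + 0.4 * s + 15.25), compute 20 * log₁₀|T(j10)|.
Substitute s = j*10: T(j10) = -0.0029433 - 0.000138917j.
|T(j10)| = sqrt(Re² + Im²) = 0.002947.
20*log₁₀(0.002947) = -50.61 dB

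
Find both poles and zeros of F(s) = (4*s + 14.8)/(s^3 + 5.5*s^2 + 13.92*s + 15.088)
Set denominator = 0: s^3 + 5.5*s^2 + 13.92*s + 15.088 = (s + 2.3)(s^2 + 3.2*s + 6.56) = 0 → Poles: -1.6 + 2j, -1.6 - 2j, -2.3
Set numerator = 0: 4*s + 14.8 = 0 → Zeros: -3.7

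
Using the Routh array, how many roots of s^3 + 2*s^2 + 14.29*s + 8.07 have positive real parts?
Routh array:
s^3: [1, 14.29]; s^2: [2, 8.07]; s^1: [10.255]; s^0: [8.07]
First column: [1, 2, 10.255, 8.07]. Sign changes = RHP roots = 0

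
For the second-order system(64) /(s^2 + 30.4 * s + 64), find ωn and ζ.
Standard form: ωn²/(s²+2ζωn·s+ωn²).
const=64=ωn² → ωn=8, s coeff=30.4=2ζωn → ζ=1.9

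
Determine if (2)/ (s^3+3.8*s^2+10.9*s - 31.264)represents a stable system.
Denominator: s^3 + 3.8*s^2 + 10.9*s - 31.264 = (s - 1.6)(s^2 + 5.4*s + 19.54). Poles: -2.7 + 3.5j, -2.7 - 3.5j, 1.6. All Re(p)<0: No (unstable)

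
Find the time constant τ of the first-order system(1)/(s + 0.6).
First-order system: τ = -1/pole. Pole = -0.6. τ = -1/(-0.6) = 1.667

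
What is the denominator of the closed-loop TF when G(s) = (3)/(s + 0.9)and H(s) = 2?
Characteristic poly = G_den * H_den + G_num * H_num = (s + 0.9) + (6) = s + 6.9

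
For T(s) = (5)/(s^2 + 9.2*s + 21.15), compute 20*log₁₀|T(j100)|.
Substitute s = j*100: T(j100) = -0.000496837 - 4.58059e-05j.
|T(j100)| = sqrt(Re² + Im²) = 0.0004989.
20*log₁₀(0.0004989) = -66.04 dB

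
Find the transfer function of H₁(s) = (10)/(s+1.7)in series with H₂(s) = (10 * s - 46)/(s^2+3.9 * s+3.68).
Series: H = H₁ · H₂ = (n₁·n₂)/(d₁·d₂).
Num: n₁·n₂ = 100*s - 460. Den: d₁·d₂ = s^3 + 5.6*s^2 + 10.31*s + 6.256.
H(s) = (100*s - 460)/(s^3 + 5.6*s^2 + 10.31*s + 6.256)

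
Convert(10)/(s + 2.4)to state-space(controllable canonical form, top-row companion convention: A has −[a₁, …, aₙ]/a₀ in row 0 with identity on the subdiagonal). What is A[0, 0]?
Reachable canonical form for den = s + 2.4: top row of A = -[a₁,a₂,...,aₙ]/a₀, ones on the subdiagonal, zeros elsewhere.
A = [[-2.4]].
A[0,0] = -2.4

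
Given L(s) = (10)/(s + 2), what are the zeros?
Numerator is a nonzero constant (10) → Zeros: none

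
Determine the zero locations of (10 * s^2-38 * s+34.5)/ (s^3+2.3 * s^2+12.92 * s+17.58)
Set numerator = 0: 10*s^2 - 38*s + 34.5 = 10*(s - 1.5)(s - 2.3) = 0 → Zeros: 1.5, 2.3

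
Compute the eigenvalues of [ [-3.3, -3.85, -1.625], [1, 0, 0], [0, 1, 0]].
Eigenvalues solve det(λI - A) = 0.
Characteristic polynomial: λ^3 + 3.3*λ^2 + 3.85*λ + 1.625 = 0.
Factor: (λ + 1.3)(λ^2 + 2*λ + 1.25) = 0.
Roots: -1 + 0.5j, -1 - 0.5j, -1.3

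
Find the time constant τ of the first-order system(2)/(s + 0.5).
First-order system: τ = -1/pole. Pole = -0.5. τ = -1/(-0.5) = 2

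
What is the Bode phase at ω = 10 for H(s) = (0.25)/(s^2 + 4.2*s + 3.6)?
Substitute s = j*10: H(j10) = -0.00217962 - 0.000949628j.
∠H(j10) = atan2(Im, Re) = atan2(-0.000949628, -0.00217962) = -156.46°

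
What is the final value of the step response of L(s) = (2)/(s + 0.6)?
FVT: lim_{t→∞} y(t) = lim_{s→0} s*Y(s) where Y(s) = L(s)/s.
= lim_{s→0} L(s) = L(0) = num(0)/den(0) = 2/0.6 = 3.333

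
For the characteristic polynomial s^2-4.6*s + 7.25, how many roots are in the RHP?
Poles: 2.3 + 1.4j, 2.3 - 1.4j. RHP poles (Re>0): 2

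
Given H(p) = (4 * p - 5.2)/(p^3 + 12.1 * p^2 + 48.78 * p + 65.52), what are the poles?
Set denominator = 0: p^3 + 12.1*p^2 + 48.78*p + 65.52 = (p + 4.2)(p + 4)(p + 3.9) = 0 → Poles: -3.9, -4, -4.2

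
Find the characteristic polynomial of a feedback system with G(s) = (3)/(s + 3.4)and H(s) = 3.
Characteristic poly = G_den * H_den + G_num * H_num = (s + 3.4) + (9) = s + 12.4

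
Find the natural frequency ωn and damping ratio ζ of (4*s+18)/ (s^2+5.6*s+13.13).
Underdamped: complex pole -2.8 + 2.3j. ωn = |pole| = 3.624, ζ = -Re(pole)/ωn = 0.7727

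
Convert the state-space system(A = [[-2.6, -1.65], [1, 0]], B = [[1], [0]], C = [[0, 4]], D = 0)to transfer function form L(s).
L(s) = C(sI - A)⁻¹B + D.
Characteristic polynomial det(sI - A) = s^2 + 2.6*s + 1.65.
Numerator from C·adj(sI-A)·B + D·det(sI-A) = 4.
L(s) = (4)/(s^2 + 2.6*s + 1.65)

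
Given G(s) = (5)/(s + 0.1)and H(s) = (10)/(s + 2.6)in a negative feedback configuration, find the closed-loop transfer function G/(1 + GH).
Closed-loop T = G/(1+GH).
Numerator: G_num * H_den = 5*s + 13.
Denominator: G_den * H_den + G_num * H_num = (s^2 + 2.7*s + 0.26) + (50) = s^2 + 2.7*s + 50.26.
T(s) = (5*s + 13)/(s^2 + 2.7*s + 50.26)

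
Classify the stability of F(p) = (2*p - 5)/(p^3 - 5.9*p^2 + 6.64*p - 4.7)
Denominator: p^3 - 5.9*p^2 + 6.64*p - 4.7 = (p - 4.7)(p^2 - 1.2*p + 1). Poles: 0.6 + 0.8j, 0.6 - 0.8j, 4.7. Unstable (3 pole(s) in RHP)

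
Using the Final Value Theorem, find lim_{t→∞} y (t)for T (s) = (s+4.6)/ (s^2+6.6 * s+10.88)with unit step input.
FVT: lim_{t→∞} y(t) = lim_{s→0} s*Y(s) where Y(s) = T(s)/s.
= lim_{s→0} T(s) = T(0) = num(0)/den(0) = 4.6/10.88 = 0.4228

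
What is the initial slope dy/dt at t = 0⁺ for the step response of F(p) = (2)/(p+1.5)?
IVT: y'(0⁺) = lim_{p→∞} p²·Y(p) = lim_{p→∞} p·F(p).
deg(num) = 0, deg(den) = 1, relative degree = 1, so p·F(p) → (leading num)/(leading den) = 2/1 = 2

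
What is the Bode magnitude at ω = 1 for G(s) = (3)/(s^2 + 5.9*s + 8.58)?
Substitute s = j*1: G(j1) = 0.24646 - 0.191836j.
|G(j1)| = sqrt(Re² + Im²) = 0.3123.
20*log₁₀(0.3123) = -10.11 dB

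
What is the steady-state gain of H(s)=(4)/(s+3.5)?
DC gain = H(0) = num(0)/den(0) = 4/3.5 = 1.143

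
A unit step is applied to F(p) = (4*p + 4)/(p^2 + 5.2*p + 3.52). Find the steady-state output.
FVT: lim_{t→∞} y(t) = lim_{p→0} p*Y(p) where Y(p) = F(p)/p.
= lim_{p→0} F(p) = F(0) = num(0)/den(0) = 4/3.52 = 1.136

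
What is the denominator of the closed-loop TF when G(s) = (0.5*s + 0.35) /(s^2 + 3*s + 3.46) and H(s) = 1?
Characteristic poly = G_den * H_den + G_num * H_num = (s^2 + 3*s + 3.46) + (0.5*s + 0.35) = s^2 + 3.5*s + 3.81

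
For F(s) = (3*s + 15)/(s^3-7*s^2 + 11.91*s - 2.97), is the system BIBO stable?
Denominator: s^3 - 7*s^2 + 11.91*s - 2.97 = (s - 4.5)(s - 2.2)(s - 0.3). Poles: 0.3, 2.2, 4.5. All Re(p)<0: No (unstable)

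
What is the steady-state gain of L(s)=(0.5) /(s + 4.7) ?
DC gain = L(0) = num(0)/den(0) = 0.5/4.7 = 0.1064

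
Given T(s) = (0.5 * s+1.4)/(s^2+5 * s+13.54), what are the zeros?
Set numerator = 0: 0.5*s + 1.4 = 0 → Zeros: -2.8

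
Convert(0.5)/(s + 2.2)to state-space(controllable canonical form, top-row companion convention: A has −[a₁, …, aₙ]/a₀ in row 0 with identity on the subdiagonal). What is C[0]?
Reachable canonical form: C = numerator coefficients (right-aligned, zero-padded to length n).
num = 0.5, C = [[0.5]].
C[0] = 0.5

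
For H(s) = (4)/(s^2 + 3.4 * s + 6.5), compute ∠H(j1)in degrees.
Substitute s = j*1: H(j1) = 0.52619 - 0.325281j.
∠H(j1) = atan2(Im, Re) = atan2(-0.325281, 0.52619) = -31.72°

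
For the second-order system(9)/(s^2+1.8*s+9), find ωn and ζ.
Standard form: ωn²/(s²+2ζωn·s+ωn²).
const=9=ωn² → ωn=3, s coeff=1.8=2ζωn → ζ=0.3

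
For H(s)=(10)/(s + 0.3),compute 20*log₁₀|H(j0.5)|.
Substitute s = j*0.5: H(j0.5) = 8.82353 - 14.7059j.
|H(j0.5)| = sqrt(Re² + Im²) = 17.15.
20*log₁₀(17.15) = 24.69 dB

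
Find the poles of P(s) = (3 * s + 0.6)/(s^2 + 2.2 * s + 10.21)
Set denominator = 0: s^2 + 2.2*s + 10.21 = 0 → Poles: -1.1 + 3j, -1.1 - 3j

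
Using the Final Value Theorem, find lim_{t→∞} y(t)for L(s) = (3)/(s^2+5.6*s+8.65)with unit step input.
FVT: lim_{t→∞} y(t) = lim_{s→0} s*Y(s) where Y(s) = L(s)/s.
= lim_{s→0} L(s) = L(0) = num(0)/den(0) = 3/8.65 = 0.3468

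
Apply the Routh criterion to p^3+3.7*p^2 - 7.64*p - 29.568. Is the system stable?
Routh array:
p^3: [1, -7.64]; p^2: [3.7, -29.568]; p^1: [0.351351]; p^0: [-29.568]
First column: [1, 3.7, 0.351351, -29.568]. Sign changes = 1.
No, unstable (1 RHP root(s))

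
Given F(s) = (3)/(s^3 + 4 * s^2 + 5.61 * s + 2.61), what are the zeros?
Numerator is a nonzero constant (3) → Zeros: none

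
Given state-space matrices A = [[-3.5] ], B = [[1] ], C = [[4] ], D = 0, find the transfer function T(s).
T(s) = C(sI - A)⁻¹B + D.
Characteristic polynomial det(sI - A) = s + 3.5.
Numerator from C·adj(sI-A)·B + D·det(sI-A) = 4.
T(s) = (4)/(s + 3.5)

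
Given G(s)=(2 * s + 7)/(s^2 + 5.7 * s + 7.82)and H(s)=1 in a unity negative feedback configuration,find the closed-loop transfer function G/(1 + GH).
Closed-loop T = G/(1+GH).
Numerator: G_num * H_den = 2*s + 7.
Denominator: G_den * H_den + G_num * H_num = (s^2 + 5.7*s + 7.82) + (2*s + 7) = s^2 + 7.7*s + 14.82.
T(s) = (2*s + 7)/(s^2 + 7.7*s + 14.82)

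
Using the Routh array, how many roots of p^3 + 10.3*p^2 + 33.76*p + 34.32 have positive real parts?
Routh array:
p^3: [1, 33.76]; p^2: [10.3, 34.32]; p^1: [30.428]; p^0: [34.32]
First column: [1, 10.3, 30.428, 34.32]. Sign changes = RHP roots = 0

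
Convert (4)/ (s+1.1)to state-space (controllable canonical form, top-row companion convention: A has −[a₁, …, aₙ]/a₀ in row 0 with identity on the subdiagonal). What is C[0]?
Reachable canonical form: C = numerator coefficients (right-aligned, zero-padded to length n).
num = 4, C = [[4]].
C[0] = 4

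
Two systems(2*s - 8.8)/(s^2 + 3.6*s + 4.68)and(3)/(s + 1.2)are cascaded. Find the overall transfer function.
Series: H = H₁ · H₂ = (n₁·n₂)/(d₁·d₂).
Num: n₁·n₂ = 6*s - 26.4. Den: d₁·d₂ = s^3 + 4.8*s^2 + 9*s + 5.616.
H(s) = (6*s - 26.4)/(s^3 + 4.8*s^2 + 9*s + 5.616)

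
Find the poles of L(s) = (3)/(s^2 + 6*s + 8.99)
Set denominator = 0: s^2 + 6*s + 8.99 = (s + 3.1)(s + 2.9) = 0 → Poles: -2.9, -3.1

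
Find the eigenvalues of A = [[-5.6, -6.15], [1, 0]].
Eigenvalues solve det(λI - A) = 0.
Characteristic polynomial: λ^2 + 5.6*λ + 6.15 = 0.
Factor: (λ + 4.1)(λ + 1.5) = 0.
Roots: -1.5, -4.1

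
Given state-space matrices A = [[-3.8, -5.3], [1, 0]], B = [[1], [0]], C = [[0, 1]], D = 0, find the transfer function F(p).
F(p) = C(pI - A)⁻¹B + D.
Characteristic polynomial det(pI - A) = p^2 + 3.8*p + 5.3.
Numerator from C·adj(pI-A)·B + D·det(pI-A) = 1.
F(p) = (1)/(p^2 + 3.8*p + 5.3)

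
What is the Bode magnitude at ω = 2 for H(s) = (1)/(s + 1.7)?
Substitute s = j*2: H(j2) = 0.246734 - 0.290276j.
|H(j2)| = sqrt(Re² + Im²) = 0.381.
20*log₁₀(0.381) = -8.38 dB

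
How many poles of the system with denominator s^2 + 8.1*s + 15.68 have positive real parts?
s^2 + 8.1*s + 15.68 = (s + 3.2)(s + 4.9). Poles: -3.2, -4.9. RHP poles (Re>0): 0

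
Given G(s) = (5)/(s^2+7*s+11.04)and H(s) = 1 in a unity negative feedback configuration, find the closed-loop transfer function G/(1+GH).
Closed-loop T = G/(1+GH).
Numerator: G_num * H_den = 5.
Denominator: G_den * H_den + G_num * H_num = (s^2 + 7*s + 11.04) + (5) = s^2 + 7*s + 16.04.
T(s) = (5)/(s^2 + 7*s + 16.04)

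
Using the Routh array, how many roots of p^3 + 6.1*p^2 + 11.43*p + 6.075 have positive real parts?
Routh array:
p^3: [1, 11.43]; p^2: [6.1, 6.075]; p^1: [10.4341]; p^0: [6.075]
First column: [1, 6.1, 10.4341, 6.075]. Sign changes = RHP roots = 0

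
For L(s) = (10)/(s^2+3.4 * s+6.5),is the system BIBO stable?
Denominator: s^2 + 3.4*s + 6.5. Poles: -1.7 + 1.9j, -1.7 - 1.9j. All Re(p)<0: Yes (stable)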